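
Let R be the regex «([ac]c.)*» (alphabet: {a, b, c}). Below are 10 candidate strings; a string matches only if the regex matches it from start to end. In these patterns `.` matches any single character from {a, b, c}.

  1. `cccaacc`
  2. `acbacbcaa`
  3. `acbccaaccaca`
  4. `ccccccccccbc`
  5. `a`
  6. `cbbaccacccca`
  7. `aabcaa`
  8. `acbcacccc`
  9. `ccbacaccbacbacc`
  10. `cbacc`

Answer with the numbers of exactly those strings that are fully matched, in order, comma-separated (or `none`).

1 → no match
2 → no match
3 → match
4 → no match
5 → no match
6 → no match
7 → no match
8 → no match
9 → match
10 → no match

3, 9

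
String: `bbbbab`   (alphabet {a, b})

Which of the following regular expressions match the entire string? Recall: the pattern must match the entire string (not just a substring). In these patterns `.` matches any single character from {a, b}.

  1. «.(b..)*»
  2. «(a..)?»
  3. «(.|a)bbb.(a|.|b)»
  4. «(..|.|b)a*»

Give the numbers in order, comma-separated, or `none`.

3

1 → no match
2 → no match
3 → match
4 → no match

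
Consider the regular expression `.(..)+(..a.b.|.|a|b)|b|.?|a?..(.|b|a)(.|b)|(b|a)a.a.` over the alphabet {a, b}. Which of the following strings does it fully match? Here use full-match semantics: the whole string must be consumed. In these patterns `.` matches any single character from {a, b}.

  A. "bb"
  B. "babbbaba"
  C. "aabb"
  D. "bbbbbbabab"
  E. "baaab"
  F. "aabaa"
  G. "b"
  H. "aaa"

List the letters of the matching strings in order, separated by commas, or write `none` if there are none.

A → no match
B → match
C → match
D → match
E → match
F → match
G → match
H → no match

B, C, D, E, F, G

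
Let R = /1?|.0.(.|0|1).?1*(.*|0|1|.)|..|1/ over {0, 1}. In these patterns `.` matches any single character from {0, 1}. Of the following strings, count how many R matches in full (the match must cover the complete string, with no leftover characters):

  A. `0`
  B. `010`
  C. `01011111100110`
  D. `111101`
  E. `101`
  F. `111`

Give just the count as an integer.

A → no match
B → no match
C → no match
D → no match
E → no match
F → no match
Total matched: 0

0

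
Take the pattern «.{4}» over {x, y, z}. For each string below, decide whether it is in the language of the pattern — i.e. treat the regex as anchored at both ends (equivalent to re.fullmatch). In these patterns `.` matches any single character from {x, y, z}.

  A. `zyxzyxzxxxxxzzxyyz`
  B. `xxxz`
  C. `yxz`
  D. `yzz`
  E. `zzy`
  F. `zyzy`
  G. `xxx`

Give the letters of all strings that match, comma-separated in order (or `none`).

A → no match
B → match
C → no match
D → no match
E → no match
F → match
G → no match

B, F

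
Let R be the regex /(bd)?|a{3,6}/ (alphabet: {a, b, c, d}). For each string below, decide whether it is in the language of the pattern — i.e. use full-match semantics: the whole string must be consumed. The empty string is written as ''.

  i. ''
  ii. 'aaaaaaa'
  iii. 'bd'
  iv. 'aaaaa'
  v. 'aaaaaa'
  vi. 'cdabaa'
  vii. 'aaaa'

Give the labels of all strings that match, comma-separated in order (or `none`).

i → match
ii → no match
iii → match
iv → match
v → match
vi → no match
vii → match

i, iii, iv, v, vii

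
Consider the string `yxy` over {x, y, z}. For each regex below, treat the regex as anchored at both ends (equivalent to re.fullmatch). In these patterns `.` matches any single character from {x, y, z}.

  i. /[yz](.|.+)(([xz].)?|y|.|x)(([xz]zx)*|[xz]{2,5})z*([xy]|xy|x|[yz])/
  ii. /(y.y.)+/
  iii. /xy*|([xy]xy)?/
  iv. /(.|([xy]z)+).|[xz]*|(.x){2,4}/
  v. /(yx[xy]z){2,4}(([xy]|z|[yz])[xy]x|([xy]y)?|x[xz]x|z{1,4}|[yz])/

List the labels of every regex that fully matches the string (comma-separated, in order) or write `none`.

i → match
ii → no match
iii → match
iv → no match
v → no match

i, iii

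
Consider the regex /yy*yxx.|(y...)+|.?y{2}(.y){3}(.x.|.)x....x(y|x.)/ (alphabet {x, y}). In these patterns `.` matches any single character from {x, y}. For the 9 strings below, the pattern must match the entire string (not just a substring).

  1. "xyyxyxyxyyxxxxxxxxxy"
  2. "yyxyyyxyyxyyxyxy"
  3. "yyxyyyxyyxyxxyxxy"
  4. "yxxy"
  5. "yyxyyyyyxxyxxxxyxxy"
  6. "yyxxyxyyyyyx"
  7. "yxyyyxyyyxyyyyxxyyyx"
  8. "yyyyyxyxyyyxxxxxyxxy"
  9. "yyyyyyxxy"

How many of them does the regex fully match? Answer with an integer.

1 → match
2 → match
3 → match
4 → match
5 → match
6 → match
7 → match
8 → no match
9 → match
Total matched: 8

8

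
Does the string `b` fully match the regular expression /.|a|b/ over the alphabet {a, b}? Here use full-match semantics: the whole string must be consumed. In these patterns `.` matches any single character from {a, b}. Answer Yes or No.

Yes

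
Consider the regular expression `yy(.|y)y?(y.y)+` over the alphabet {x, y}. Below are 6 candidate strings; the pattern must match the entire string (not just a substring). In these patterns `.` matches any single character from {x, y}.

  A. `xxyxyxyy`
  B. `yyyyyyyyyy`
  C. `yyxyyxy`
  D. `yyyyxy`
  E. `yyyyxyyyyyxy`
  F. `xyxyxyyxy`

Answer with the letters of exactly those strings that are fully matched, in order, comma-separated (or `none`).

B, C, D, E

A → no match — must start with `yy`
B → match
C → match
D → match
E → match
F → no match — must start with `yy`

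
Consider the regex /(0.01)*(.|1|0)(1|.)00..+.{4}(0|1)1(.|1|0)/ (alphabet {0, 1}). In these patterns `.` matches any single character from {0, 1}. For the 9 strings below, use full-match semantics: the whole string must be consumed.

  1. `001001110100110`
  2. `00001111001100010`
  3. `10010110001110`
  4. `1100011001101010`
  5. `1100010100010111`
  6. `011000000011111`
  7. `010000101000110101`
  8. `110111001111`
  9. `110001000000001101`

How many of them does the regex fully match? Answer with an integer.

3

1 → no match
2 → match
3 → no match
4 → match
5 → match
6 → no match
7 → no match
8 → no match
9 → no match
Total matched: 3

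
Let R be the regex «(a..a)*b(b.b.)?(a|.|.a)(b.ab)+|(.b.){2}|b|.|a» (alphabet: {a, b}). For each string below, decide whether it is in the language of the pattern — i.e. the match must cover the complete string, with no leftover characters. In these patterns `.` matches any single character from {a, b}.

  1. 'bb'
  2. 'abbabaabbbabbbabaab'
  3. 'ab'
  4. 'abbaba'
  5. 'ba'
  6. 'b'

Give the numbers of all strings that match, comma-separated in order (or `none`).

4, 6

1 → no match
2 → no match
3 → no match
4 → match
5 → no match
6 → match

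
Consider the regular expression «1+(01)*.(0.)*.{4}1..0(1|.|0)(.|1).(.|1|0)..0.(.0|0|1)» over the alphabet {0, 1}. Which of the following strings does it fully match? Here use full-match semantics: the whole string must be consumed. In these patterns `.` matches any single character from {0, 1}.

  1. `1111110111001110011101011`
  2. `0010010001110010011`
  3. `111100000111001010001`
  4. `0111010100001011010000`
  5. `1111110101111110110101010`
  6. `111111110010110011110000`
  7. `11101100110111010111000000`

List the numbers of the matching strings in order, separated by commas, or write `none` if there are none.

1 → match
2 → no match — must start with `1`
3 → no match
4 → no match — must start with `1`
5 → match
6 → no match
7 → no match

1, 5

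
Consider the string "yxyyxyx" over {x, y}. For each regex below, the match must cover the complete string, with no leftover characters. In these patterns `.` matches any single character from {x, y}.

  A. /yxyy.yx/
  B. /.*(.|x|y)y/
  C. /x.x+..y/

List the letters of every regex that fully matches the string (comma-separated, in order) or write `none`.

A

A → match
B → no match — must end with "y"
C → no match — must start with "x"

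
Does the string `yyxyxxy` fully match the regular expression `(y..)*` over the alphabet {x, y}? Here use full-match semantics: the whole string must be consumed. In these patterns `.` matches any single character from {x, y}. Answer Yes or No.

No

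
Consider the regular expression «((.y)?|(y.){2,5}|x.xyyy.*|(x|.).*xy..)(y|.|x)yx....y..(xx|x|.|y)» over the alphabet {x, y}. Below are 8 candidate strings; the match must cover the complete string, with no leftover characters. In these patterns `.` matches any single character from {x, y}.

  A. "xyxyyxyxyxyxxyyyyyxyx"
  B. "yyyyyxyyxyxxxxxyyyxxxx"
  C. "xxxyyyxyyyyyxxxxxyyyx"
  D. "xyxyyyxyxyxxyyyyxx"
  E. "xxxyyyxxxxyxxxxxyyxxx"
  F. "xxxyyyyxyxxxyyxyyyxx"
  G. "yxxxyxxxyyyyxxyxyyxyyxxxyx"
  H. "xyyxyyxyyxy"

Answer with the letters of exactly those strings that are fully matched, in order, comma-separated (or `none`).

C, D, E

A → no match
B → no match
C → match
D → match
E → match
F → no match
G → no match
H → no match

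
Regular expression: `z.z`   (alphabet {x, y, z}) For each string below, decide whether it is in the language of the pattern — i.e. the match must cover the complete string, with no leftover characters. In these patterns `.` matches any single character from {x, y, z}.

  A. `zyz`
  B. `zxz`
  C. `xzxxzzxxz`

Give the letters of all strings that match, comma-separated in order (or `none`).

A, B

A. `zyz` → match
B. `zxz` → match
C. `xzxxzzxxz` → no match — must start with `z`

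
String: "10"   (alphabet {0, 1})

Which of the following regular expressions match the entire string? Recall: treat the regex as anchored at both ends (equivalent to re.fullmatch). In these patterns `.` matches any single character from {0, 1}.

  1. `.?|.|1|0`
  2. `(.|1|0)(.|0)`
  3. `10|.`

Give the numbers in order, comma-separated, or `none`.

2, 3

1 → no match
2 → match
3 → match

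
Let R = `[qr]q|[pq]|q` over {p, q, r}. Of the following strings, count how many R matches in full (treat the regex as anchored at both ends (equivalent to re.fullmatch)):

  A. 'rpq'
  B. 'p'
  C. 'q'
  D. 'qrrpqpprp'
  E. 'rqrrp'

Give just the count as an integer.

A → no match
B → match
C → match
D → no match
E → no match
Total matched: 2

2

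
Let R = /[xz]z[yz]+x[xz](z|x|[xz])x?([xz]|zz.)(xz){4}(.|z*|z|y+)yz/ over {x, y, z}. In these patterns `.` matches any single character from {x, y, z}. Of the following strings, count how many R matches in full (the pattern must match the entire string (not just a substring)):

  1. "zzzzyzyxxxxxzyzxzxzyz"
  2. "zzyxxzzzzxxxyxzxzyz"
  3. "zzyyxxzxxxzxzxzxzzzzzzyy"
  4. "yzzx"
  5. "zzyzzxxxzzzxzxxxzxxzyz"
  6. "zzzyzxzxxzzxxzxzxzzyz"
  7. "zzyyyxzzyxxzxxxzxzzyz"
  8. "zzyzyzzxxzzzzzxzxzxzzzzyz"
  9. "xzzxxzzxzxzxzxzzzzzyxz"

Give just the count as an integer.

0

1 → no match
2 → no match
3 → no match — must end with "yz"
4 → no match — must end with "yz"
5 → no match
6 → no match
7 → no match
8 → no match
9 → no match — must end with "yz"
Total matched: 0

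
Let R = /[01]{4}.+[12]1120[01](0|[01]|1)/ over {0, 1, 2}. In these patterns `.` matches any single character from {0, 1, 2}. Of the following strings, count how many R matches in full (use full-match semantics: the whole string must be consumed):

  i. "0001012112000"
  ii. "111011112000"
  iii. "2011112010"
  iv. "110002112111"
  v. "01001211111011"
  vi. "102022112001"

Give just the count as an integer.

2

i → match
ii → match
iii → no match
iv → no match
v → no match
vi → no match
Total matched: 2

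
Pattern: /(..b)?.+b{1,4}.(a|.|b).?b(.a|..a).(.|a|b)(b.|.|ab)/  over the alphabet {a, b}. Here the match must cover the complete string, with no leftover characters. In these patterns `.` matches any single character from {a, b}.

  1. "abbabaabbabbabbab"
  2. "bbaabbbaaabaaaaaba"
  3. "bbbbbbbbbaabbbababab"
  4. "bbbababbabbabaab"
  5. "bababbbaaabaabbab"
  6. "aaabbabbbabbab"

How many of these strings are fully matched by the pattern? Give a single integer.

1 → match
2 → match
3 → no match
4 → match
5 → match
6 → match
Total matched: 5

5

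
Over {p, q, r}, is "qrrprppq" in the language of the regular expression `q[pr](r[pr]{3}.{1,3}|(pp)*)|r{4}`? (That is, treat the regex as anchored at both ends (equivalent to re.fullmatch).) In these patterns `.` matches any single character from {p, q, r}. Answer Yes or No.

Yes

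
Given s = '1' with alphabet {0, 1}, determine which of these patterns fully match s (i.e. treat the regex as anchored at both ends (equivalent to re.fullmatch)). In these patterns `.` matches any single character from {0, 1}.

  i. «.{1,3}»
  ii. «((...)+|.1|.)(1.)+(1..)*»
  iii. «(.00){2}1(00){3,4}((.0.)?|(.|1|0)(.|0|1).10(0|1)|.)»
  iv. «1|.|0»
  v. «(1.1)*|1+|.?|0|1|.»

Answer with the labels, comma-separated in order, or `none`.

i, iv, v

i → match
ii → no match
iii → no match
iv → match
v → match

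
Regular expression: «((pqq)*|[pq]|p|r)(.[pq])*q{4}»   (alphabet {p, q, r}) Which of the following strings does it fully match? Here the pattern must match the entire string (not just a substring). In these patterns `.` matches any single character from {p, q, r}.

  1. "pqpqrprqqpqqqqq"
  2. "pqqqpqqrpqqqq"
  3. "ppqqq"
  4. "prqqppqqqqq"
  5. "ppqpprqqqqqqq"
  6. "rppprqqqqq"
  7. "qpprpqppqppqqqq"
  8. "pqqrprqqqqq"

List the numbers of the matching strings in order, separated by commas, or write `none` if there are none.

2, 4, 5, 6, 7, 8

1 → no match
2 → match
3 → no match
4 → match
5 → match
6 → match
7 → match
8 → match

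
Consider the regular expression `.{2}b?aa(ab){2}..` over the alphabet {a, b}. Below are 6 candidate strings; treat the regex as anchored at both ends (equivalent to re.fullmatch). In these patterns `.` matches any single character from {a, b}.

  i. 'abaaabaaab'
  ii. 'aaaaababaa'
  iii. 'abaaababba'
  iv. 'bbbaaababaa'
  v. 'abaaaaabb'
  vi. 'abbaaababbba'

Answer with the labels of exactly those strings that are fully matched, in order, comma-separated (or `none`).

i → no match
ii → match
iii → match
iv → match
v → no match
vi → no match

ii, iii, iv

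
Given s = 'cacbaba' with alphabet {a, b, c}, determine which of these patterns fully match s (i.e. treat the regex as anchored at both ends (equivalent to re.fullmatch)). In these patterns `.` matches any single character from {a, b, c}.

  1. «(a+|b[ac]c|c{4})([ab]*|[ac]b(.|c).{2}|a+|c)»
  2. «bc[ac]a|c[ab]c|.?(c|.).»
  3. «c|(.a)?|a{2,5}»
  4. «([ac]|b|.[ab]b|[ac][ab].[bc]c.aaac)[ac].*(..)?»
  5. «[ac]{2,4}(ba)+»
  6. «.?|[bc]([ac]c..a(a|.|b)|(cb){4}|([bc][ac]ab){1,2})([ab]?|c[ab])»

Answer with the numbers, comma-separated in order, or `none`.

1 → no match
2 → no match
3 → no match
4 → match
5 → match
6 → no match

4, 5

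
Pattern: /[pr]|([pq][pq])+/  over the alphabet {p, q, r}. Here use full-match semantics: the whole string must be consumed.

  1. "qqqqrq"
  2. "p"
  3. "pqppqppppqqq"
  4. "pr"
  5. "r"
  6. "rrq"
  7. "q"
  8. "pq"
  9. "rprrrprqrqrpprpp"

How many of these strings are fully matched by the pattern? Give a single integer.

4

1 → no match
2 → match
3 → match
4 → no match
5 → match
6 → no match
7 → no match
8 → match
9 → no match
Total matched: 4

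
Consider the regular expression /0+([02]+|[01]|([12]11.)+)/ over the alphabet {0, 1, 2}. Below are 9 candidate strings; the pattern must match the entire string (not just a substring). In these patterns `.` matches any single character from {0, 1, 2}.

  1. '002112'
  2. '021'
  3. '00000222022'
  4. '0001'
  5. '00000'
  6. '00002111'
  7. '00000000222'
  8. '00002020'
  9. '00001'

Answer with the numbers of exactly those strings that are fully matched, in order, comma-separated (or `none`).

1, 3, 4, 5, 6, 7, 8, 9

1. '002112' → match
2. '021' → no match
3. '00000222022' → match
4. '0001' → match
5. '00000' → match
6. '00002111' → match
7. '00000000222' → match
8. '00002020' → match
9. '00001' → match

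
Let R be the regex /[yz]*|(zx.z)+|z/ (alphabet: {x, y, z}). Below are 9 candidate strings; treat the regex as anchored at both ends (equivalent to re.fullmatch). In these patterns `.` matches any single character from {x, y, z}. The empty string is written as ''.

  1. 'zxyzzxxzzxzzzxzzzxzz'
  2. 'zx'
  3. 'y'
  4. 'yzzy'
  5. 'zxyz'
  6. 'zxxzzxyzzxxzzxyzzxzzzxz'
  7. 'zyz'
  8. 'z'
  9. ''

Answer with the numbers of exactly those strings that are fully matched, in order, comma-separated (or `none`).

1 → match
2 → no match
3 → match
4 → match
5 → match
6 → no match
7 → match
8 → match
9 → match

1, 3, 4, 5, 7, 8, 9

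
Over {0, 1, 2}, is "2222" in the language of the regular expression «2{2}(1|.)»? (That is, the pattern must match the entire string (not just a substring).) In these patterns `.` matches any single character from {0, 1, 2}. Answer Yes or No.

No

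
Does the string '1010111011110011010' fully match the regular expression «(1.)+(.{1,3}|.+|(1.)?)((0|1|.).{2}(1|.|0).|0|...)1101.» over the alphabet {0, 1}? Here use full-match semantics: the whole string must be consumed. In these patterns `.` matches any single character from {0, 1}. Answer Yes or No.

Yes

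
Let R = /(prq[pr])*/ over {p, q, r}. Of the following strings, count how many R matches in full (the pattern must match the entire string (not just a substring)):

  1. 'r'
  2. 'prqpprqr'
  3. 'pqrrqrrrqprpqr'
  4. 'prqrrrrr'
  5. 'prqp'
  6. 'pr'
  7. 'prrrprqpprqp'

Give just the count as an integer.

2

1 → no match
2 → match
3 → no match
4 → no match
5 → match
6 → no match
7 → no match
Total matched: 2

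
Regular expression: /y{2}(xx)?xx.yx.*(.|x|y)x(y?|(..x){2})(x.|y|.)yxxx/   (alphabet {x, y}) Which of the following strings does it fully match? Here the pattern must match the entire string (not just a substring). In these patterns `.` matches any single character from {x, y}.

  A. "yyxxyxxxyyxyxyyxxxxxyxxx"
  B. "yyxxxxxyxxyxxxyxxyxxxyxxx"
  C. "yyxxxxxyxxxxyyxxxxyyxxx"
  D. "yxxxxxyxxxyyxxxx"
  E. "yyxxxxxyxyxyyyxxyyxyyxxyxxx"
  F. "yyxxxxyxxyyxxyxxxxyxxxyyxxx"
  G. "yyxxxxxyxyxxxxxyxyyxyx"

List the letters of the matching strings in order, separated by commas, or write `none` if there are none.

B, C, E

A → no match
B → match
C → match
D → no match — must end with "yxxx"
E → match
F → no match
G → no match — must end with "yxxx"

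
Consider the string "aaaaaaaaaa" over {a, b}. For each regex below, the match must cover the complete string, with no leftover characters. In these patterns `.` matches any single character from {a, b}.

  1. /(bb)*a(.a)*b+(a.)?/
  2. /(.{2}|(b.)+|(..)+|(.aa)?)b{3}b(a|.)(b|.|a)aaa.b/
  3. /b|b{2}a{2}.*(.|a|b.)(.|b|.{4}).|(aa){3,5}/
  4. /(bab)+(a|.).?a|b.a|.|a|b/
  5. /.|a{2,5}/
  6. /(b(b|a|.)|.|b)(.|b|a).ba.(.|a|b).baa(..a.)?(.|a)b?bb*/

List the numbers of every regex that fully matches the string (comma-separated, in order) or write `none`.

3

1 → no match
2 → no match — must end with "b"
3 → match
4 → no match
5 → no match
6 → no match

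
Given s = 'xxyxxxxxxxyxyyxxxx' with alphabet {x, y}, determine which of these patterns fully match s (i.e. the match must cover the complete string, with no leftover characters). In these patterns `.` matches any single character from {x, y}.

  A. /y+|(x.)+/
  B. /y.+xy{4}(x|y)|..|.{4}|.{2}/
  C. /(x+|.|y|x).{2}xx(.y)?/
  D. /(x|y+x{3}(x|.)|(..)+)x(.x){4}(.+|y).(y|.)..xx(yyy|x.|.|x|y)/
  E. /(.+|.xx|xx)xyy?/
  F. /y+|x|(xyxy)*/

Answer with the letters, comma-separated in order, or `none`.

A → no match
B → no match
C → no match
D → match
E → no match
F → no match

D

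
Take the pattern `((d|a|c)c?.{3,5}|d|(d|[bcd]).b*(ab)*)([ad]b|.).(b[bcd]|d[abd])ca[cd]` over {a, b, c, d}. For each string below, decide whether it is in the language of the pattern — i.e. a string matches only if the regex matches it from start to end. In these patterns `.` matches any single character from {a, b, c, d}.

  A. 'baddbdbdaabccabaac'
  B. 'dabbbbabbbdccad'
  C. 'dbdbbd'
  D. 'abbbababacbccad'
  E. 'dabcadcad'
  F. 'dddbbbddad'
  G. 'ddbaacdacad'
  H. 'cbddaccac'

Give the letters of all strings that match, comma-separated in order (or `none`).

G

A → no match
B → no match
C → no match
D → no match
E → no match
F → no match
G → match
H → no match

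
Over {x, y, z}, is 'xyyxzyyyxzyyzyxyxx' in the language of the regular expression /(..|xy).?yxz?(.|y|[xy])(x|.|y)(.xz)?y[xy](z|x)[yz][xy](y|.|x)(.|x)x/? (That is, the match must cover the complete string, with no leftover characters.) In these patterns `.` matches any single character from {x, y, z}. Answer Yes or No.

Yes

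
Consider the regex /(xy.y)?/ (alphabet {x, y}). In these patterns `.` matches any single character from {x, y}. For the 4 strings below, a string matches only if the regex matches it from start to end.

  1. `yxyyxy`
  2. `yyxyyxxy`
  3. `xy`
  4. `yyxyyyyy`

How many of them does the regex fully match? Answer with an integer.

0

1 → no match
2 → no match
3 → no match
4 → no match
Total matched: 0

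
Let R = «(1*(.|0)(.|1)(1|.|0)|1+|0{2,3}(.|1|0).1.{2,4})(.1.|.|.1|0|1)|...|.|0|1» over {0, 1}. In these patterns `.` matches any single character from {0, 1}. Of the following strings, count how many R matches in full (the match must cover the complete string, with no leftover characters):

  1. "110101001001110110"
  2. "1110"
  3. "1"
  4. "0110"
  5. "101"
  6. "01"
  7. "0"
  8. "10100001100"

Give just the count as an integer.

5

1 → no match
2 → match
3 → match
4 → match
5 → match
6 → no match
7 → match
8 → no match
Total matched: 5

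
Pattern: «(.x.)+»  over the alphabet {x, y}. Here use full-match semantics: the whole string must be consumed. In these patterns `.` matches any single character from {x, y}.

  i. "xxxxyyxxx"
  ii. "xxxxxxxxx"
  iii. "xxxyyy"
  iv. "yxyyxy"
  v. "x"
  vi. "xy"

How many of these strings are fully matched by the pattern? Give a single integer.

i → no match
ii → match
iii → no match
iv → match
v → no match
vi → no match
Total matched: 2

2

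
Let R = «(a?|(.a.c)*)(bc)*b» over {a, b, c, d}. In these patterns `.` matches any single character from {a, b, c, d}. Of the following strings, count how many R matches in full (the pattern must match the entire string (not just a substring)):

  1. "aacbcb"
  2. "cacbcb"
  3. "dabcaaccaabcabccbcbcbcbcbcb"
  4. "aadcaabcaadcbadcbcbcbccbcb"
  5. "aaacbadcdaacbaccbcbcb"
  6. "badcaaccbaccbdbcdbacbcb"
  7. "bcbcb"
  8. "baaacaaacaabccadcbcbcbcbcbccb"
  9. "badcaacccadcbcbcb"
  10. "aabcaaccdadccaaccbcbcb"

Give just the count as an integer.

1. "aacbcb" → no match
2. "cacbcb" → no match
3 → no match
4 → no match
5 → match
6 → no match
7. "bcbcb" → match
8 → no match
9 → match
10 → no match
Total matched: 3

3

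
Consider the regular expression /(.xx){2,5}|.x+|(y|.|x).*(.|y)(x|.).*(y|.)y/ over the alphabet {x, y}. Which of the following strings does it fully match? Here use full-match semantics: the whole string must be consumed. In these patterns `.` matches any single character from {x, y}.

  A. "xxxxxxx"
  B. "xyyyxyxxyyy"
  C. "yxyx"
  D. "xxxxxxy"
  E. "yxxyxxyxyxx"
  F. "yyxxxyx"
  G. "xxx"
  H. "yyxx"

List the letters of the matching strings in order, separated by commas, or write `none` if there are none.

A → match
B → match
C → no match
D → match
E → no match
F → no match
G → match
H → no match

A, B, D, G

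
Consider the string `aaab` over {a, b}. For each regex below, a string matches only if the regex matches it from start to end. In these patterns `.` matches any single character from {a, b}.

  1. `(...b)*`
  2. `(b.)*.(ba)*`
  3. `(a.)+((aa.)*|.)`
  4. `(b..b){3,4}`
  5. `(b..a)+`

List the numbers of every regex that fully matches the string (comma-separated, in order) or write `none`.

1 → match
2 → no match
3 → match
4 → no match — must start with `b`
5 → no match — must start with `b`

1, 3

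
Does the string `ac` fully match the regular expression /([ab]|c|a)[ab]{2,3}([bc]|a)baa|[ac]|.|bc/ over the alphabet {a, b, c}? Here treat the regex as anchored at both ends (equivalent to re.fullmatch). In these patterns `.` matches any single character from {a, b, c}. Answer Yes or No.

No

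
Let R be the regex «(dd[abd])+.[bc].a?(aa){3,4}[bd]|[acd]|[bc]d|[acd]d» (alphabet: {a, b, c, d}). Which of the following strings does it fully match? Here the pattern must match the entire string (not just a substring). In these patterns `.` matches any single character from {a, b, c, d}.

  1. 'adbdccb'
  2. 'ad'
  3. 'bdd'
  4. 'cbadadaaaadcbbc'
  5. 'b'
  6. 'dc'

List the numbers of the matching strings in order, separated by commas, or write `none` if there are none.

1 → no match
2 → match
3 → no match
4 → no match
5 → no match
6 → no match

2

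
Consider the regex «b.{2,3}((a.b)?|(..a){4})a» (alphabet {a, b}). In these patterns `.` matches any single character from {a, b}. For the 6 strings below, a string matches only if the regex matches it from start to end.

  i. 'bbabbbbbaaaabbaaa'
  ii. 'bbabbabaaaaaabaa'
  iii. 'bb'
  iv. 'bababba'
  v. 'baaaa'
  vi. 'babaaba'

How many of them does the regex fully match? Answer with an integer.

i → no match
ii → match
iii → no match — must end with 'a'
iv → match
v → match
vi → match
Total matched: 4

4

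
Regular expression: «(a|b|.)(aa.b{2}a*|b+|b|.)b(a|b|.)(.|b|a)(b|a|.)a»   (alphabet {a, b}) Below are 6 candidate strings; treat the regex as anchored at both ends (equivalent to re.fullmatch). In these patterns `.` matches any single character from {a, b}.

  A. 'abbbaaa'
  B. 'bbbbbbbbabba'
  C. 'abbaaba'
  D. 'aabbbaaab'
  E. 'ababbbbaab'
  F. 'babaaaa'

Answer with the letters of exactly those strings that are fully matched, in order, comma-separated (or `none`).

A, B, C, F

A → match
B → match
C → match
D → no match — must end with 'a'
E → no match — must end with 'a'
F → match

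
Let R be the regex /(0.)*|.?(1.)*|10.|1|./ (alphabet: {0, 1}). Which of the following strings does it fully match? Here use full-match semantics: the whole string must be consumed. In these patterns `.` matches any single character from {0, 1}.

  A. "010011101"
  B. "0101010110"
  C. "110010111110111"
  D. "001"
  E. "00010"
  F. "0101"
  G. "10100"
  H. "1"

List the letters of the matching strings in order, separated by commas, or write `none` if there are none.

F, H

A → no match
B → no match
C → no match
D → no match
E → no match
F → match
G → no match
H → match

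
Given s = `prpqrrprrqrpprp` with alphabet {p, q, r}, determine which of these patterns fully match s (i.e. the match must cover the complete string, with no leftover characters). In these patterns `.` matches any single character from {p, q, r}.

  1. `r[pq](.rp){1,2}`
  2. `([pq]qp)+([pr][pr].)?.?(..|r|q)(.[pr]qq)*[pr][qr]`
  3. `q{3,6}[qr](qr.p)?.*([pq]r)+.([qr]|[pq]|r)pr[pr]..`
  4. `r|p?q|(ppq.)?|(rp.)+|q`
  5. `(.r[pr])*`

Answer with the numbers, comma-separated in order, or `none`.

5

1 → no match — must start with `r`
2 → no match
3 → no match — must start with `q`
4 → no match
5 → match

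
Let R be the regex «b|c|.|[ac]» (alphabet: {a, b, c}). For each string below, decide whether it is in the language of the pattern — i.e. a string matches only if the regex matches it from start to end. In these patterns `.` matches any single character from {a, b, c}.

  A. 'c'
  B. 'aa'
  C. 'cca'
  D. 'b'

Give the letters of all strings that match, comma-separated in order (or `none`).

A. 'c' → match
B. 'aa' → no match
C. 'cca' → no match
D. 'b' → match

A, D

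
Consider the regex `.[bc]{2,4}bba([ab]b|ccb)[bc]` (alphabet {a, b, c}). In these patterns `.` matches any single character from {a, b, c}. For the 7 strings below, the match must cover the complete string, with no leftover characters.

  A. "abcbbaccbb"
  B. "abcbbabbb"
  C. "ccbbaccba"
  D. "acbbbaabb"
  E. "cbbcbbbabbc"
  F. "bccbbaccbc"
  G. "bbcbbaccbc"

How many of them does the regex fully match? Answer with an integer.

A. "abcbbaccbb" → match
B. "abcbbabbb" → match
C. "ccbbaccba" → no match
D. "acbbbaabb" → match
E. "cbbcbbbabbc" → match
F. "bccbbaccbc" → match
G. "bbcbbaccbc" → match
Total matched: 6

6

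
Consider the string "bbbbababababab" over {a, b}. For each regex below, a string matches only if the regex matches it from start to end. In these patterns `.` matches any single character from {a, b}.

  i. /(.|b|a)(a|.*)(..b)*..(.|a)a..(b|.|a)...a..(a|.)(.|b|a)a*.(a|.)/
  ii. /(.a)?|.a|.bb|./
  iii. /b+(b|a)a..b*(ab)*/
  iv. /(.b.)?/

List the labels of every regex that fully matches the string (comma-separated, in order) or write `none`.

iii

i → no match
ii → no match
iii → match
iv → no match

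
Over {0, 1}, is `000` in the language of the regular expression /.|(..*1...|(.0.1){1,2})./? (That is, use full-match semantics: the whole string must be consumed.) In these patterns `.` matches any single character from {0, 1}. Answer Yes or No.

No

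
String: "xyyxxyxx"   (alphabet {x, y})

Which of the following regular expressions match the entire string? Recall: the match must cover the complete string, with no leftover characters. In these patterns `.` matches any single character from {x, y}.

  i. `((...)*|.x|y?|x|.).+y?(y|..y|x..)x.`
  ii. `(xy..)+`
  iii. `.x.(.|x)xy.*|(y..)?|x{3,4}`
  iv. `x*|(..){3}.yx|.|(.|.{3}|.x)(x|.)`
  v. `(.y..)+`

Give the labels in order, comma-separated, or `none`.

i, ii, v

i → match
ii → match
iii → no match
iv → no match
v → match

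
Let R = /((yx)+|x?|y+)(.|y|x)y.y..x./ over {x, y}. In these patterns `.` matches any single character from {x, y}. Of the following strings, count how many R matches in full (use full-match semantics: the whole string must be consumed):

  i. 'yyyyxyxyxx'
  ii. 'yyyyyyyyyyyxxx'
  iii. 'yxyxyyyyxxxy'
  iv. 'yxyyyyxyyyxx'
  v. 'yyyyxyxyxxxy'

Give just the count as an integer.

4

i. 'yyyyxyxyxx' → match
ii → match
iii. 'yxyxyyyyxxxy' → match
iv. 'yxyyyyxyyyxx' → no match
v. 'yyyyxyxyxxxy' → match
Total matched: 4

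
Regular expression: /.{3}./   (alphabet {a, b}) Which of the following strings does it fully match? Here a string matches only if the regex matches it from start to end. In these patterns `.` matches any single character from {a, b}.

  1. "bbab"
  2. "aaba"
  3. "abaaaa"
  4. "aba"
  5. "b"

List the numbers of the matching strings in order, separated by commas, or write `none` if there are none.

1. "bbab" → match
2. "aaba" → match
3. "abaaaa" → no match
4. "aba" → no match
5. "b" → no match

1, 2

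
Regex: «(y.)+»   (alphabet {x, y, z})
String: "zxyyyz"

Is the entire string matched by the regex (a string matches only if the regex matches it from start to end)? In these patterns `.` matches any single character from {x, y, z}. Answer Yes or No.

No

Every match must start with "y", but "zxyyyz" does not.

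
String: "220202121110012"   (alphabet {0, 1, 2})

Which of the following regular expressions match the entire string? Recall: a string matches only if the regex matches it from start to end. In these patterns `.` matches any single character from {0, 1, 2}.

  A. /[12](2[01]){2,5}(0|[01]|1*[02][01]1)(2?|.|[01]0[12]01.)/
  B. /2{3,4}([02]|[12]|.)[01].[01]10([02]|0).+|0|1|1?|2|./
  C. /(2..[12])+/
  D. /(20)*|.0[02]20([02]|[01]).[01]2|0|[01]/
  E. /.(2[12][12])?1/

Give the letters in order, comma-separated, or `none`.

A → match
B → no match
C → no match
D → no match
E → no match — must end with "1"

A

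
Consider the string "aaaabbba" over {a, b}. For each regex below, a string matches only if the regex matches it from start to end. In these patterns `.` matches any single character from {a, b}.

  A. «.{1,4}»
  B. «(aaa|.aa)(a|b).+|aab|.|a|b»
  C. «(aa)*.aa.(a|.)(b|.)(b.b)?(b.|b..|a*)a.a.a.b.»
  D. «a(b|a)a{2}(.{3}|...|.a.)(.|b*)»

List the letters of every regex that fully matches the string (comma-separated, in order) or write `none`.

B, D

A → no match
B → match
C → no match
D → match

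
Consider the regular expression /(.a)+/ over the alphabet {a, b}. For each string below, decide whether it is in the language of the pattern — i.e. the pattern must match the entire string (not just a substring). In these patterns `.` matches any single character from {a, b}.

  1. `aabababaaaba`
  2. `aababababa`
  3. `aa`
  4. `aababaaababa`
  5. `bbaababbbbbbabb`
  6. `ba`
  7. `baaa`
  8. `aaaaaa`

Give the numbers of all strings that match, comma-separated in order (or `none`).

1, 2, 3, 4, 6, 7, 8

1. `aabababaaaba` → match
2. `aababababa` → match
3. `aa` → match
4. `aababaaababa` → match
5 → no match — must end with `a`
6. `ba` → match
7. `baaa` → match
8. `aaaaaa` → match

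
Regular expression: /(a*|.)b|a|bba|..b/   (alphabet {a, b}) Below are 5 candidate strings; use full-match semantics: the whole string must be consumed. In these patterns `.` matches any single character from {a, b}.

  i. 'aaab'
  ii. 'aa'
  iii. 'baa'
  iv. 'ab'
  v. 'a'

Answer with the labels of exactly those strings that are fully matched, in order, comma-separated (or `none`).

i, iv, v

i → match
ii → no match
iii → no match
iv → match
v → match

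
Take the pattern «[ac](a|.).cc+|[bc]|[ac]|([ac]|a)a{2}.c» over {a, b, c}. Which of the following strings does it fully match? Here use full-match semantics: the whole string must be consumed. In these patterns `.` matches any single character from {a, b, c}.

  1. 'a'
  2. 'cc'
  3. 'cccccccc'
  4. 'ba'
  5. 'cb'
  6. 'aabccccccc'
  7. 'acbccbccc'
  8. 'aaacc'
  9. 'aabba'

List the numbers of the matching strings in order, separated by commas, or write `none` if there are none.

1 → match
2 → no match
3 → match
4 → no match
5 → no match
6 → match
7 → no match
8 → match
9 → no match

1, 3, 6, 8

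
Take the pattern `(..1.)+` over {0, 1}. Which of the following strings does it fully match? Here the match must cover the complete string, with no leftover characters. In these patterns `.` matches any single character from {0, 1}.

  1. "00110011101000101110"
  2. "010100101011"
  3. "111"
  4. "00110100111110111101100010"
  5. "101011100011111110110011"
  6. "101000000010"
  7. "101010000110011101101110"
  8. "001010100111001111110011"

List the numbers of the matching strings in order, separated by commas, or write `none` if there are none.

1 → match
2 → no match
3 → no match
4 → no match
5 → match
6 → no match
7 → no match
8 → match

1, 5, 8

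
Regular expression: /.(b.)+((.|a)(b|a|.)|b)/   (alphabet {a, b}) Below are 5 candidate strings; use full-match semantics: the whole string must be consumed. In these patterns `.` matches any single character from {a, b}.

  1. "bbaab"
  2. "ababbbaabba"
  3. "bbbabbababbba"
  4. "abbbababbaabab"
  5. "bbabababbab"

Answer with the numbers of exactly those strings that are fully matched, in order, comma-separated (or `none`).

1 → match
2 → no match
3 → no match
4 → no match
5 → match

1, 5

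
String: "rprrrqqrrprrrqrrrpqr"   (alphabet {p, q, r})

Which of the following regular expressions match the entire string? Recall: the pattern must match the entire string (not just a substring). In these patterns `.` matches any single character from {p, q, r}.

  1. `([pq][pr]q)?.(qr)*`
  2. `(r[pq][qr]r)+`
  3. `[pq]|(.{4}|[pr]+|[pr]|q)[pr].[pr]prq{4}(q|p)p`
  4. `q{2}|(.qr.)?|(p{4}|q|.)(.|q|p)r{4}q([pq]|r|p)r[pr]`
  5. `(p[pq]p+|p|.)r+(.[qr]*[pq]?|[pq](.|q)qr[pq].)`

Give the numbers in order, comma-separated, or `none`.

2

1 → no match
2 → match
3 → no match
4 → no match
5 → no match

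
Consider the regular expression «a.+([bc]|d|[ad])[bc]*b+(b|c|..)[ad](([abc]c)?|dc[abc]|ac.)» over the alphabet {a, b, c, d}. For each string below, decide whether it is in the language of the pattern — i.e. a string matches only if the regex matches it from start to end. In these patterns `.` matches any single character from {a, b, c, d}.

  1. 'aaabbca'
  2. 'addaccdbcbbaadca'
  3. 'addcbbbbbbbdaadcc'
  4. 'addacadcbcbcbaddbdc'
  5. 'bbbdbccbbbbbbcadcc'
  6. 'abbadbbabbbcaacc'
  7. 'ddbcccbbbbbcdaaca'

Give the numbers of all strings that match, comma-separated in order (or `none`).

1, 2, 3, 6

1. 'aaabbca' → match
2 → match
3 → match
4 → no match
5 → no match — must start with 'a'
6 → match
7 → no match — must start with 'a'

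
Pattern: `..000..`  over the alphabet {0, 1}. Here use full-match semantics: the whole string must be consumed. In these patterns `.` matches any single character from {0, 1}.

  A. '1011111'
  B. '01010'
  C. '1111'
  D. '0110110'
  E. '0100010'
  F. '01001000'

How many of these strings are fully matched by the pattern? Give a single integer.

A. '1011111' → no match
B. '01010' → no match
C. '1111' → no match
D. '0110110' → no match
E. '0100010' → match
F. '01001000' → no match
Total matched: 1

1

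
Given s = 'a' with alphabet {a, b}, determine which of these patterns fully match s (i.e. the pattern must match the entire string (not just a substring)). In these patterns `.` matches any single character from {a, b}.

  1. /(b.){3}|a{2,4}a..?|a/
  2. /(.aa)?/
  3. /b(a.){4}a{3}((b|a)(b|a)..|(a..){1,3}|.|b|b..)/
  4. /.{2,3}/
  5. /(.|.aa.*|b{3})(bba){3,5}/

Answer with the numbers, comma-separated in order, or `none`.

1

1 → match
2 → no match
3 → no match — must start with 'ba'
4 → no match
5 → no match — must end with 'bba'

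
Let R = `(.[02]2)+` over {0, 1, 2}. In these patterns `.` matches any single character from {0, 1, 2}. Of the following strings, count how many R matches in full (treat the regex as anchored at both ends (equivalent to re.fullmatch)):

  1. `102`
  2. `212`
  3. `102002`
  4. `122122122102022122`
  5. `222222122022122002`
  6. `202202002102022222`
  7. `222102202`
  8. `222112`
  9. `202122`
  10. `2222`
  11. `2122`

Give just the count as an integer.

1. `102` → match
2. `212` → no match
3. `102002` → match
4 → match
5 → match
6 → match
7. `222102202` → match
8. `222112` → no match
9. `202122` → match
10. `2222` → no match
11. `2122` → no match
Total matched: 7

7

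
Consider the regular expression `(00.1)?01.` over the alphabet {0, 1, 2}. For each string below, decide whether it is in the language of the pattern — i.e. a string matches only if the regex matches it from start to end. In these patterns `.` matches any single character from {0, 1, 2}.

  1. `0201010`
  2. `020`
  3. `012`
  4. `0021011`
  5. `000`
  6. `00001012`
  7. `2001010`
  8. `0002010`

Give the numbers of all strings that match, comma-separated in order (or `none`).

1 → no match
2 → no match
3 → match
4 → match
5 → no match
6 → no match
7 → no match
8 → no match

3, 4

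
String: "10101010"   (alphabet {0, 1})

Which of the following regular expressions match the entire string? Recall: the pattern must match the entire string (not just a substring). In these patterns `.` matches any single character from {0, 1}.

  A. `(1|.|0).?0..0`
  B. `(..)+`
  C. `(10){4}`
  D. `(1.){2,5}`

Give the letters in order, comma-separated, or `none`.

B, C, D

A → no match
B → match
C → match
D → match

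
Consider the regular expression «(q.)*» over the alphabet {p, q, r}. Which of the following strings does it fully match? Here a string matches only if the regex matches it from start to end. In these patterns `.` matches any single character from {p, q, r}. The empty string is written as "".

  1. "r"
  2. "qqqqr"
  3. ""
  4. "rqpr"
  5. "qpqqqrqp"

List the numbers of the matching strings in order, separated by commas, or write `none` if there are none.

1 → no match
2 → no match
3 → match
4 → no match
5 → match

3, 5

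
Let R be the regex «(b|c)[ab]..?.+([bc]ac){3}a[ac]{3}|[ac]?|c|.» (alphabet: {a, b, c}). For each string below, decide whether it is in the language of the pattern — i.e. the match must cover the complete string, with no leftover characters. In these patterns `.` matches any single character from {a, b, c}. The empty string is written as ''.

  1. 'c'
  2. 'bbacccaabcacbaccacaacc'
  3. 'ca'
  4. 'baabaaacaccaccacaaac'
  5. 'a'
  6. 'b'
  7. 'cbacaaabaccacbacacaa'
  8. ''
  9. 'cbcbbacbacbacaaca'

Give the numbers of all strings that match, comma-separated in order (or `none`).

1, 2, 4, 5, 6, 7, 8, 9

1. 'c' → match
2 → match
3. 'ca' → no match
4 → match
5. 'a' → match
6. 'b' → match
7 → match
8. '' → match
9 → match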